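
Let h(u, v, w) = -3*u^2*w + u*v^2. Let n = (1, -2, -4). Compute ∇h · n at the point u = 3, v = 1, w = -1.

∂h/∂u = -6*u*w + v^2
∂h/∂v = 2*u*v
∂h/∂w = -3*u^2
∇h at (3, 1, -1) = (19, 6, -27)
∇h · n = (19)(1) + (6)(-2) + (-27)(-4) = 115

115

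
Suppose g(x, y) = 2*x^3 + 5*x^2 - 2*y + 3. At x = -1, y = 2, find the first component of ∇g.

-4

(∇g)_1 = ∂g/∂x = 6*x^2 + 10*x
At (-1, 2): -4.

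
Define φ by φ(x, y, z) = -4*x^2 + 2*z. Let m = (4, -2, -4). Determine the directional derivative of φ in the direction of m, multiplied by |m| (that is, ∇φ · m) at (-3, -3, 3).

88

∂φ/∂x = -8*x
∂φ/∂y = 0
∂φ/∂z = 2
∇φ at (-3, -3, 3) = (24, 0, 2)
∇φ · m = (24)(4) + (0)(-2) + (2)(-4) = 88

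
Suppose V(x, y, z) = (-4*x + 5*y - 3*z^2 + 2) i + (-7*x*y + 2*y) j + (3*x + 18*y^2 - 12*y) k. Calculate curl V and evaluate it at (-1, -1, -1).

(∇×V)₁ = ∂V₃/∂y − ∂V₂/∂z = 36*y - 12
(∇×V)₂ = ∂V₁/∂z − ∂V₃/∂x = -6*z - 3
(∇×V)₃ = ∂V₂/∂x − ∂V₁/∂y = -7*y - 5
∇×V = (36*y - 12, -6*z - 3, -7*y - 5)
At (-1, -1, -1): (-48, 3, 2).

(-48, 3, 2)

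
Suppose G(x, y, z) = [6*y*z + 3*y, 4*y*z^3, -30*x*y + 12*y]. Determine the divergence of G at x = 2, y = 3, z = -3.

∂G₁/∂x = 0
∂G₂/∂y = 4*z^3
∂G₃/∂z = 0
∇·G = 4*z^3
At (2, 3, -3): -108.

-108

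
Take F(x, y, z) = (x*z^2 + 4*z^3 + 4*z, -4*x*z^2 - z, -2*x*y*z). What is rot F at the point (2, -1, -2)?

(∇×F)₁ = ∂F₃/∂y − ∂F₂/∂z = 6*x*z + 1
(∇×F)₂ = ∂F₁/∂z − ∂F₃/∂x = 2*x*z + 2*y*z + 12*z^2 + 4
(∇×F)₃ = ∂F₂/∂x − ∂F₁/∂y = -4*z^2
∇×F = (6*x*z + 1, 2*x*z + 2*y*z + 12*z^2 + 4, -4*z^2)
At (2, -1, -2): (-23, 48, -16).

(-23, 48, -16)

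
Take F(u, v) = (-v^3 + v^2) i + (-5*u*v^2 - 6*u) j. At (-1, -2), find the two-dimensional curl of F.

-10

∂F₂/∂u = -5*v^2 - 6
∂F₁/∂v = -3*v^2 + 2*v
Scalar curl = -2*v^2 - 2*v - 6
At (-1, -2): -10.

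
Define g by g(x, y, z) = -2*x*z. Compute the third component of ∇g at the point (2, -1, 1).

(∇g)_3 = ∂g/∂z = -2*x
At (2, -1, 1): -4.

-4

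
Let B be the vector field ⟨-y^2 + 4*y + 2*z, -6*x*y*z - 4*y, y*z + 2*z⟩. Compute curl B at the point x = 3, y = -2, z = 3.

(∇×B)₁ = ∂B₃/∂y − ∂B₂/∂z = 6*x*y + z
(∇×B)₂ = ∂B₁/∂z − ∂B₃/∂x = 2
(∇×B)₃ = ∂B₂/∂x − ∂B₁/∂y = -6*y*z + 2*y - 4
∇×B = (6*x*y + z, 2, -6*y*z + 2*y - 4)
At (3, -2, 3): (-33, 2, 28).

(-33, 2, 28)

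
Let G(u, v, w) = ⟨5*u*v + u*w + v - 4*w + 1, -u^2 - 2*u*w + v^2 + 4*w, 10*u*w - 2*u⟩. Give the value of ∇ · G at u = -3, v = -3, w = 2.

∂G₁/∂u = 5*v + w
∂G₂/∂v = 2*v
∂G₃/∂w = 10*u
∇·G = 10*u + 7*v + w
At (-3, -3, 2): -49.

-49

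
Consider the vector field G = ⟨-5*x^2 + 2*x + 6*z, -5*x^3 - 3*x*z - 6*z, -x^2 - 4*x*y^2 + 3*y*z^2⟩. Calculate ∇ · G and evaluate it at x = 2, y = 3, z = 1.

∂G₁/∂x = -10*x + 2
∂G₂/∂y = 0
∂G₃/∂z = 6*y*z
∇·G = -10*x + 6*y*z + 2
At (2, 3, 1): 0.

0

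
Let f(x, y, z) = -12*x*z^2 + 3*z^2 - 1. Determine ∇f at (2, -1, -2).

(-48, 0, 84)

∂f/∂x = -12*z^2
∂f/∂y = 0
∂f/∂z = -24*x*z + 6*z
∇f = (-12*z^2, 0, -24*x*z + 6*z)
At (2, -1, -2): (-48, 0, 84).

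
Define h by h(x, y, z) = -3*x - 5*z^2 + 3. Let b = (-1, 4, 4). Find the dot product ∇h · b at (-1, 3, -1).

∂h/∂x = -3
∂h/∂y = 0
∂h/∂z = -10*z
∇h at (-1, 3, -1) = (-3, 0, 10)
∇h · b = (-3)(-1) + (0)(4) + (10)(4) = 43

43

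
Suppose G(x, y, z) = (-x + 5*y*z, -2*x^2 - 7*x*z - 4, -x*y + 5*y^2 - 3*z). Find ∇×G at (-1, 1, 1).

(∇×G)₁ = ∂G₃/∂y − ∂G₂/∂z = 6*x + 10*y
(∇×G)₂ = ∂G₁/∂z − ∂G₃/∂x = 6*y
(∇×G)₃ = ∂G₂/∂x − ∂G₁/∂y = -4*x - 12*z
∇×G = (6*x + 10*y, 6*y, -4*x - 12*z)
At (-1, 1, 1): (4, 6, -8).

(4, 6, -8)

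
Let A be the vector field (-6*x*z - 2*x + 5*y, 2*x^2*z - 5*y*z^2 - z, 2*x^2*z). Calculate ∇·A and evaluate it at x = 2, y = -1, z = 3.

-57

∂A₁/∂x = -6*z - 2
∂A₂/∂y = -5*z^2
∂A₃/∂z = 2*x^2
∇·A = 2*x^2 - 5*z^2 - 6*z - 2
At (2, -1, 3): -57.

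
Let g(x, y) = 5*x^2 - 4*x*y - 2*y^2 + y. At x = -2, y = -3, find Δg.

∂²g/∂x² = 10
∂²g/∂y² = -4
∇²g = 6
At (-2, -3): 6.

6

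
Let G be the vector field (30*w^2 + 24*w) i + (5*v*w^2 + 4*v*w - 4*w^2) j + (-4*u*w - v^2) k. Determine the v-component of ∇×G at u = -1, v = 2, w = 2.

(∇×G)_2 = ∂G₁/∂w − ∂G₃/∂u
= 60*w + 24 − (-4*w)
= 64*w + 24
At (-1, 2, 2): 152.

152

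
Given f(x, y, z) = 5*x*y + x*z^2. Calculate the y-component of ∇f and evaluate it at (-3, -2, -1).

(∇f)_2 = ∂f/∂y = 5*x
At (-3, -2, -1): -15.

-15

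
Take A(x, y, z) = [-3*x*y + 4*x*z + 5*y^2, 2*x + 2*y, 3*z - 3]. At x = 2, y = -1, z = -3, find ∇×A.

(0, 8, 18)

(∇×A)₁ = ∂A₃/∂y − ∂A₂/∂z = 0
(∇×A)₂ = ∂A₁/∂z − ∂A₃/∂x = 4*x
(∇×A)₃ = ∂A₂/∂x − ∂A₁/∂y = 3*x - 10*y + 2
∇×A = (0, 4*x, 3*x - 10*y + 2)
At (2, -1, -3): (0, 8, 18).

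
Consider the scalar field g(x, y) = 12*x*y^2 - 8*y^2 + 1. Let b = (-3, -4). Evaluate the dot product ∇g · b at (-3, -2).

∂g/∂x = 12*y^2
∂g/∂y = 24*x*y - 16*y
∇g at (-3, -2) = (48, 176)
∇g · b = (48)(-3) + (176)(-4) = -848

-848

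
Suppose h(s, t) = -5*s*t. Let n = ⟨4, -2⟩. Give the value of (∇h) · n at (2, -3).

∂h/∂s = -5*t
∂h/∂t = -5*s
∇h at (2, -3) = (15, -10)
∇h · n = (15)(4) + (-10)(-2) = 80

80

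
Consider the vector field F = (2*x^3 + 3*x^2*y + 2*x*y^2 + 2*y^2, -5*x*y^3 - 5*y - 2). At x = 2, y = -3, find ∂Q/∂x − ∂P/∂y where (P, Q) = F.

159

∂F₂/∂x = -5*y^3
∂F₁/∂y = 3*x^2 + 4*x*y + 4*y
Scalar curl = -3*x^2 - 4*x*y - 5*y^3 - 4*y
At (2, -3): 159.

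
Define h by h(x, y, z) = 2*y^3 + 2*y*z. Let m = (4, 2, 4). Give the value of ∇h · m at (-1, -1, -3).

∂h/∂x = 0
∂h/∂y = 6*y^2 + 2*z
∂h/∂z = 2*y
∇h at (-1, -1, -3) = (0, 0, -2)
∇h · m = (0)(4) + (0)(2) + (-2)(4) = -8

-8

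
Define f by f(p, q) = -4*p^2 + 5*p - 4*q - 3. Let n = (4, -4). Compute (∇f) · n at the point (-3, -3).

132

∂f/∂p = -8*p + 5
∂f/∂q = -4
∇f at (-3, -3) = (29, -4)
∇f · n = (29)(4) + (-4)(-4) = 132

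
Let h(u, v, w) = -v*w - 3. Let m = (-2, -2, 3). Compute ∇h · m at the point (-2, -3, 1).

∂h/∂u = 0
∂h/∂v = -w
∂h/∂w = -v
∇h at (-2, -3, 1) = (0, -1, 3)
∇h · m = (0)(-2) + (-1)(-2) + (3)(3) = 11

11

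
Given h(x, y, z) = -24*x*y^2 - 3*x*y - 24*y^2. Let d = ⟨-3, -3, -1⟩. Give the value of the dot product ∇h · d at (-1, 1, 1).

72

∂h/∂x = -24*y^2 - 3*y
∂h/∂y = -48*x*y - 3*x - 48*y
∂h/∂z = 0
∇h at (-1, 1, 1) = (-27, 3, 0)
∇h · d = (-27)(-3) + (3)(-3) + (0)(-1) = 72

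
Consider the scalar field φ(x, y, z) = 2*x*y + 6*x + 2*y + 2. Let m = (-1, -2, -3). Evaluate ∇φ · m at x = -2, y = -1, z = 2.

0

∂φ/∂x = 2*y + 6
∂φ/∂y = 2*x + 2
∂φ/∂z = 0
∇φ at (-2, -1, 2) = (4, -2, 0)
∇φ · m = (4)(-1) + (-2)(-2) + (0)(-3) = 0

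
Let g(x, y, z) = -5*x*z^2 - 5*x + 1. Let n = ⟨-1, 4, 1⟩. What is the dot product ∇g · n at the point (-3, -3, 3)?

∂g/∂x = -5*z^2 - 5
∂g/∂y = 0
∂g/∂z = -10*x*z
∇g at (-3, -3, 3) = (-50, 0, 90)
∇g · n = (-50)(-1) + (0)(4) + (90)(1) = 140

140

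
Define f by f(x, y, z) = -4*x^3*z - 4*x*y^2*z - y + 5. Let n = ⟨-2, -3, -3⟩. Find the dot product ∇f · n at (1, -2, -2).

∂f/∂x = -12*x^2*z - 4*y^2*z
∂f/∂y = -8*x*y*z - 1
∂f/∂z = -4*x^3 - 4*x*y^2
∇f at (1, -2, -2) = (56, -33, -20)
∇f · n = (56)(-2) + (-33)(-3) + (-20)(-3) = 47

47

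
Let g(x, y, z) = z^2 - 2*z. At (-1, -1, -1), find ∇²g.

∂²g/∂x² = 0
∂²g/∂y² = 0
∂²g/∂z² = 2
∇²g = 2
At (-1, -1, -1): 2.

2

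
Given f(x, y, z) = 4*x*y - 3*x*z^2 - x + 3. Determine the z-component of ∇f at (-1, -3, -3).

(∇f)_3 = ∂f/∂z = -6*x*z
At (-1, -3, -3): -18.

-18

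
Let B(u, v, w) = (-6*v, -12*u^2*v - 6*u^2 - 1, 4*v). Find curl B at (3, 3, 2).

(∇×B)₁ = ∂B₃/∂v − ∂B₂/∂w = 4
(∇×B)₂ = ∂B₁/∂w − ∂B₃/∂u = 0
(∇×B)₃ = ∂B₂/∂u − ∂B₁/∂v = -24*u*v - 12*u + 6
∇×B = (4, 0, -24*u*v - 12*u + 6)
At (3, 3, 2): (4, 0, -246).

(4, 0, -246)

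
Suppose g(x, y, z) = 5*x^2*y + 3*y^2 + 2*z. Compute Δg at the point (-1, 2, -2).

∂²g/∂x² = 10*y
∂²g/∂y² = 6
∂²g/∂z² = 0
∇²g = 10*y + 6
At (-1, 2, -2): 26.

26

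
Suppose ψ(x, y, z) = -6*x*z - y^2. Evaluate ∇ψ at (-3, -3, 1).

(-6, 6, 18)

∂ψ/∂x = -6*z
∂ψ/∂y = -2*y
∂ψ/∂z = -6*x
∇ψ = (-6*z, -2*y, -6*x)
At (-3, -3, 1): (-6, 6, 18).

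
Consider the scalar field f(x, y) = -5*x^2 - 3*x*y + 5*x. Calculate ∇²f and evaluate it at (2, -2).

-10

∂²f/∂x² = -10
∂²f/∂y² = 0
∇²f = -10
At (2, -2): -10.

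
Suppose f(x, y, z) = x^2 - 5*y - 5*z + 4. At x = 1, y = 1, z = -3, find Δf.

2

∂²f/∂x² = 2
∂²f/∂y² = 0
∂²f/∂z² = 0
∇²f = 2
At (1, 1, -3): 2.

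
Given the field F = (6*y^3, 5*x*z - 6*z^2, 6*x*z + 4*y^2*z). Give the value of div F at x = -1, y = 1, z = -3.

∂F₁/∂x = 0
∂F₂/∂y = 0
∂F₃/∂z = 6*x + 4*y^2
∇·F = 6*x + 4*y^2
At (-1, 1, -3): -2.

-2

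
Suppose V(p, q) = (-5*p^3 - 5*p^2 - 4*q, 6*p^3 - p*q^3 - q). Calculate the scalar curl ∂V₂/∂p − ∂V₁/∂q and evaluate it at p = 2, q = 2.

∂V₂/∂p = 18*p^2 - q^3
∂V₁/∂q = -4
Scalar curl = 18*p^2 - q^3 + 4
At (2, 2): 68.

68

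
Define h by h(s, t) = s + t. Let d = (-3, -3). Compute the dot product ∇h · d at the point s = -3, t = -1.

∂h/∂s = 1
∂h/∂t = 1
∇h at (-3, -1) = (1, 1)
∇h · d = (1)(-3) + (1)(-3) = -6

-6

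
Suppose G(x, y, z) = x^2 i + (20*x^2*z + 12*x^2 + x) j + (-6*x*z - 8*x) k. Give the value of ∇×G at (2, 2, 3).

(∇×G)₁ = ∂G₃/∂y − ∂G₂/∂z = -20*x^2
(∇×G)₂ = ∂G₁/∂z − ∂G₃/∂x = 6*z + 8
(∇×G)₃ = ∂G₂/∂x − ∂G₁/∂y = 40*x*z + 24*x + 1
∇×G = (-20*x^2, 6*z + 8, 40*x*z + 24*x + 1)
At (2, 2, 3): (-80, 26, 289).

(-80, 26, 289)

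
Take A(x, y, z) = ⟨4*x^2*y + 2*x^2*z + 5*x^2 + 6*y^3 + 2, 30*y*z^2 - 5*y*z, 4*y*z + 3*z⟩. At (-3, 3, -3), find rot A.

(543, 18, -198)

(∇×A)₁ = ∂A₃/∂y − ∂A₂/∂z = -60*y*z + 5*y + 4*z
(∇×A)₂ = ∂A₁/∂z − ∂A₃/∂x = 2*x^2
(∇×A)₃ = ∂A₂/∂x − ∂A₁/∂y = -4*x^2 - 18*y^2
∇×A = (-60*y*z + 5*y + 4*z, 2*x^2, -4*x^2 - 18*y^2)
At (-3, 3, -3): (543, 18, -198).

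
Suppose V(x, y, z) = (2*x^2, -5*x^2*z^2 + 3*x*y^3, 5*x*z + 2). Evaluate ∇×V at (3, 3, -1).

(∇×V)₁ = ∂V₃/∂y − ∂V₂/∂z = 10*x^2*z
(∇×V)₂ = ∂V₁/∂z − ∂V₃/∂x = -5*z
(∇×V)₃ = ∂V₂/∂x − ∂V₁/∂y = -10*x*z^2 + 3*y^3
∇×V = (10*x^2*z, -5*z, -10*x*z^2 + 3*y^3)
At (3, 3, -1): (-90, 5, 51).

(-90, 5, 51)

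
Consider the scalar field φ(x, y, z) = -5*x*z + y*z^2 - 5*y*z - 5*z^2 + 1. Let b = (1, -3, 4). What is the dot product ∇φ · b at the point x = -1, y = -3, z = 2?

-40

∂φ/∂x = -5*z
∂φ/∂y = z^2 - 5*z
∂φ/∂z = -5*x + 2*y*z - 5*y - 10*z
∇φ at (-1, -3, 2) = (-10, -6, -12)
∇φ · b = (-10)(1) + (-6)(-3) + (-12)(4) = -40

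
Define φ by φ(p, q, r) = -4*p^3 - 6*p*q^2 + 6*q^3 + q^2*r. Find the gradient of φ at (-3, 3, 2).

∂φ/∂p = -12*p^2 - 6*q^2
∂φ/∂q = -12*p*q + 18*q^2 + 2*q*r
∂φ/∂r = q^2
∇φ = (-12*p^2 - 6*q^2, -12*p*q + 18*q^2 + 2*q*r, q^2)
At (-3, 3, 2): (-162, 282, 9).

(-162, 282, 9)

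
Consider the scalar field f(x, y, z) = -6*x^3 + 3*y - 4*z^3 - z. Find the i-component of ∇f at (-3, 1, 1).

(∇f)_1 = ∂f/∂x = -18*x^2
At (-3, 1, 1): -162.

-162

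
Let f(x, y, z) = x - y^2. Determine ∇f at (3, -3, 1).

(1, 6, 0)

∂f/∂x = 1
∂f/∂y = -2*y
∂f/∂z = 0
∇f = (1, -2*y, 0)
At (3, -3, 1): (1, 6, 0).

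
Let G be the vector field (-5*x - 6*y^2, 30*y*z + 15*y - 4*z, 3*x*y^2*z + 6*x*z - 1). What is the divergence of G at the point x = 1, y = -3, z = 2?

∂G₁/∂x = -5
∂G₂/∂y = 30*z + 15
∂G₃/∂z = 3*x*y^2 + 6*x
∇·G = 3*x*y^2 + 6*x + 30*z + 10
At (1, -3, 2): 103.

103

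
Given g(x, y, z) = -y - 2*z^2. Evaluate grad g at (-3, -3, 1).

(0, -1, -4)

∂g/∂x = 0
∂g/∂y = -1
∂g/∂z = -4*z
∇g = (0, -1, -4*z)
At (-3, -3, 1): (0, -1, -4).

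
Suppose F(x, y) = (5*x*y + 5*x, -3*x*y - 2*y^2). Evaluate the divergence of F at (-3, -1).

∂F₁/∂x = 5*y + 5
∂F₂/∂y = -3*x - 4*y
∇·F = -3*x + y + 5
At (-3, -1): 13.

13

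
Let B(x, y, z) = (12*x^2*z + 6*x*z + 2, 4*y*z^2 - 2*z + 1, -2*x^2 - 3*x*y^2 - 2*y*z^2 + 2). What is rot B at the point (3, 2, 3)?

(-100, 150, 0)

(∇×B)₁ = ∂B₃/∂y − ∂B₂/∂z = -6*x*y - 8*y*z - 2*z^2 + 2
(∇×B)₂ = ∂B₁/∂z − ∂B₃/∂x = 12*x^2 + 10*x + 3*y^2
(∇×B)₃ = ∂B₂/∂x − ∂B₁/∂y = 0
∇×B = (-6*x*y - 8*y*z - 2*z^2 + 2, 12*x^2 + 10*x + 3*y^2, 0)
At (3, 2, 3): (-100, 150, 0).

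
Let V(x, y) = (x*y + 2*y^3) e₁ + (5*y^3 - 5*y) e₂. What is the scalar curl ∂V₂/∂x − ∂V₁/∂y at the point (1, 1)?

-7

∂V₂/∂x = 0
∂V₁/∂y = x + 6*y^2
Scalar curl = -x - 6*y^2
At (1, 1): -7.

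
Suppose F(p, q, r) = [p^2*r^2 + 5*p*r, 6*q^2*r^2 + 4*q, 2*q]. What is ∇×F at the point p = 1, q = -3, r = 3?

(-322, 11, 0)

(∇×F)₁ = ∂F₃/∂q − ∂F₂/∂r = -12*q^2*r + 2
(∇×F)₂ = ∂F₁/∂r − ∂F₃/∂p = 2*p^2*r + 5*p
(∇×F)₃ = ∂F₂/∂p − ∂F₁/∂q = 0
∇×F = (-12*q^2*r + 2, 2*p^2*r + 5*p, 0)
At (1, -3, 3): (-322, 11, 0).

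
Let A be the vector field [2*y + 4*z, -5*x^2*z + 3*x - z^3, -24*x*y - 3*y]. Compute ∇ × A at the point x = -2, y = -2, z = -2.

(77, -44, -39)

(∇×A)₁ = ∂A₃/∂y − ∂A₂/∂z = 5*x^2 - 24*x + 3*z^2 - 3
(∇×A)₂ = ∂A₁/∂z − ∂A₃/∂x = 24*y + 4
(∇×A)₃ = ∂A₂/∂x − ∂A₁/∂y = -10*x*z + 1
∇×A = (5*x^2 - 24*x + 3*z^2 - 3, 24*y + 4, -10*x*z + 1)
At (-2, -2, -2): (77, -44, -39).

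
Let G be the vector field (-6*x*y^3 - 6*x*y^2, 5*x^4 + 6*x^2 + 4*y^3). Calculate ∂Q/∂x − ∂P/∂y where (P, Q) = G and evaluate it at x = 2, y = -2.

280

∂G₂/∂x = 20*x^3 + 12*x
∂G₁/∂y = -18*x*y^2 - 12*x*y
Scalar curl = 20*x^3 + 18*x*y^2 + 12*x*y + 12*x
At (2, -2): 280.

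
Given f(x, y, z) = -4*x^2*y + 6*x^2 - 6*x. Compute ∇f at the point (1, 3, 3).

(-18, -4, 0)

∂f/∂x = -8*x*y + 12*x - 6
∂f/∂y = -4*x^2
∂f/∂z = 0
∇f = (-8*x*y + 12*x - 6, -4*x^2, 0)
At (1, 3, 3): (-18, -4, 0).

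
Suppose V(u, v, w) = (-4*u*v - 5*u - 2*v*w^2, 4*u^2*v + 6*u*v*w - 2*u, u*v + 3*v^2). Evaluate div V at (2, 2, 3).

∂V₁/∂u = -4*v - 5
∂V₂/∂v = 4*u^2 + 6*u*w
∂V₃/∂w = 0
∇·V = 4*u^2 + 6*u*w - 4*v - 5
At (2, 2, 3): 39.

39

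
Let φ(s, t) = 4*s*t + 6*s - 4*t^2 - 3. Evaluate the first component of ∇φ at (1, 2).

(∇φ)_1 = ∂φ/∂s = 4*t + 6
At (1, 2): 14.

14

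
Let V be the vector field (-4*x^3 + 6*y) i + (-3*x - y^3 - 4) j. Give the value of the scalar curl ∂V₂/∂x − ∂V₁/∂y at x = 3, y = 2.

∂V₂/∂x = -3
∂V₁/∂y = 6
Scalar curl = -9
At (3, 2): -9.

-9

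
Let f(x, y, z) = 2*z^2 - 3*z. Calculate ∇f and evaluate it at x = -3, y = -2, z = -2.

∂f/∂x = 0
∂f/∂y = 0
∂f/∂z = 4*z - 3
∇f = (0, 0, 4*z - 3)
At (-3, -2, -2): (0, 0, -11).

(0, 0, -11)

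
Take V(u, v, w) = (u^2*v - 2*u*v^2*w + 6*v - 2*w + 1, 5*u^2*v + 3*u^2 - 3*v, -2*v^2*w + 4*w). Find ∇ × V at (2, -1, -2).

(-8, -6, -2)

(∇×V)₁ = ∂V₃/∂v − ∂V₂/∂w = -4*v*w
(∇×V)₂ = ∂V₁/∂w − ∂V₃/∂u = -2*u*v^2 - 2
(∇×V)₃ = ∂V₂/∂u − ∂V₁/∂v = -u^2 + 4*u*v*w + 10*u*v + 6*u - 6
∇×V = (-4*v*w, -2*u*v^2 - 2, -u^2 + 4*u*v*w + 10*u*v + 6*u - 6)
At (2, -1, -2): (-8, -6, -2).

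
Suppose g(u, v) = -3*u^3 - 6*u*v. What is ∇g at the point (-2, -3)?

(-18, 12)

∂g/∂u = -9*u^2 - 6*v
∂g/∂v = -6*u
∇g = (-9*u^2 - 6*v, -6*u)
At (-2, -3): (-18, 12).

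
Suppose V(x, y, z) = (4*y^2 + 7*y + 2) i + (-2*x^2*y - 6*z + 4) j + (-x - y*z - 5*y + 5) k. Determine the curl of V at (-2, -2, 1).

(0, 1, -7)

(∇×V)₁ = ∂V₃/∂y − ∂V₂/∂z = -z + 1
(∇×V)₂ = ∂V₁/∂z − ∂V₃/∂x = 1
(∇×V)₃ = ∂V₂/∂x − ∂V₁/∂y = -4*x*y - 8*y - 7
∇×V = (-z + 1, 1, -4*x*y - 8*y - 7)
At (-2, -2, 1): (0, 1, -7).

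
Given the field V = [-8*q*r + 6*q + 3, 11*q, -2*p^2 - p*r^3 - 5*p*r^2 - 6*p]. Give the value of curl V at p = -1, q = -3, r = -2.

(∇×V)₁ = ∂V₃/∂q − ∂V₂/∂r = 0
(∇×V)₂ = ∂V₁/∂r − ∂V₃/∂p = 4*p - 8*q + r^3 + 5*r^2 + 6
(∇×V)₃ = ∂V₂/∂p − ∂V₁/∂q = 8*r - 6
∇×V = (0, 4*p - 8*q + r^3 + 5*r^2 + 6, 8*r - 6)
At (-1, -3, -2): (0, 38, -22).

(0, 38, -22)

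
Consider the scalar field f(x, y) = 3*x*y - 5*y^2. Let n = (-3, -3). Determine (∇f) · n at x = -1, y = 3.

∂f/∂x = 3*y
∂f/∂y = 3*x - 10*y
∇f at (-1, 3) = (9, -33)
∇f · n = (9)(-3) + (-33)(-3) = 72

72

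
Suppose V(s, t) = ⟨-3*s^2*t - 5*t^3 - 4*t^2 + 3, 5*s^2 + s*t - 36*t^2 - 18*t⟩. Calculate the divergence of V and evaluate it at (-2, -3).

160

∂V₁/∂s = -6*s*t
∂V₂/∂t = s - 72*t - 18
∇·V = -6*s*t + s - 72*t - 18
At (-2, -3): 160.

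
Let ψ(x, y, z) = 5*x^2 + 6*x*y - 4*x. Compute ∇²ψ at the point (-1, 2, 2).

10

∂²ψ/∂x² = 10
∂²ψ/∂y² = 0
∂²ψ/∂z² = 0
∇²ψ = 10
At (-1, 2, 2): 10.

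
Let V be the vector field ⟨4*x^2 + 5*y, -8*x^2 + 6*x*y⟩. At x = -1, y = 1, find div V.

-14

∂V₁/∂x = 8*x
∂V₂/∂y = 6*x
∇·V = 14*x
At (-1, 1): -14.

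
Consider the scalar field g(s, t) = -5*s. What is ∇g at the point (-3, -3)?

(-5, 0)

∂g/∂s = -5
∂g/∂t = 0
∇g = (-5, 0)
At (-3, -3): (-5, 0).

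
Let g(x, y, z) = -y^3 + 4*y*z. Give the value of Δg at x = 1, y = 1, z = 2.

∂²g/∂x² = 0
∂²g/∂y² = -6*y
∂²g/∂z² = 0
∇²g = -6*y
At (1, 1, 2): -6.

-6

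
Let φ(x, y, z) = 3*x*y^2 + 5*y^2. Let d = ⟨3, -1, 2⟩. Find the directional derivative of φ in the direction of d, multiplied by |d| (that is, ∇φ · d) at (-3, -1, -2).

1

∂φ/∂x = 3*y^2
∂φ/∂y = 6*x*y + 10*y
∂φ/∂z = 0
∇φ at (-3, -1, -2) = (3, 8, 0)
∇φ · d = (3)(3) + (8)(-1) + (0)(2) = 1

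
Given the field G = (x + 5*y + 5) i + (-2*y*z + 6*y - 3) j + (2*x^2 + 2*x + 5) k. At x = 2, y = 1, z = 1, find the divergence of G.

5

∂G₁/∂x = 1
∂G₂/∂y = -2*z + 6
∂G₃/∂z = 0
∇·G = -2*z + 7
At (2, 1, 1): 5.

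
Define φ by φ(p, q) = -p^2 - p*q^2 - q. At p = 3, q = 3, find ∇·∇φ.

∂²φ/∂p² = -2
∂²φ/∂q² = -2*p
∇²φ = -2*p - 2
At (3, 3): -8.

-8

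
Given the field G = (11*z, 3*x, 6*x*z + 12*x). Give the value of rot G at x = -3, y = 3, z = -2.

(∇×G)₁ = ∂G₃/∂y − ∂G₂/∂z = 0
(∇×G)₂ = ∂G₁/∂z − ∂G₃/∂x = -6*z - 1
(∇×G)₃ = ∂G₂/∂x − ∂G₁/∂y = 3
∇×G = (0, -6*z - 1, 3)
At (-3, 3, -2): (0, 11, 3).

(0, 11, 3)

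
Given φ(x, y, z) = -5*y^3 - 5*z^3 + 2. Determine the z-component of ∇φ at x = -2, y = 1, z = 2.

(∇φ)_3 = ∂φ/∂z = -15*z^2
At (-2, 1, 2): -60.

-60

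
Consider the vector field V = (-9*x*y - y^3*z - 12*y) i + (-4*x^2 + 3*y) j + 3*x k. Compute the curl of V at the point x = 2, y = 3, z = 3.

(0, -30, 95)

(∇×V)₁ = ∂V₃/∂y − ∂V₂/∂z = 0
(∇×V)₂ = ∂V₁/∂z − ∂V₃/∂x = -y^3 - 3
(∇×V)₃ = ∂V₂/∂x − ∂V₁/∂y = x + 3*y^2*z + 12
∇×V = (0, -y^3 - 3, x + 3*y^2*z + 12)
At (2, 3, 3): (0, -30, 95).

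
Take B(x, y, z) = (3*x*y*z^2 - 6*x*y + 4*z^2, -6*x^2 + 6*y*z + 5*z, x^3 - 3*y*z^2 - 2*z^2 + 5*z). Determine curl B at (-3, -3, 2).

(1, 97, 54)

(∇×B)₁ = ∂B₃/∂y − ∂B₂/∂z = -6*y - 3*z^2 - 5
(∇×B)₂ = ∂B₁/∂z − ∂B₃/∂x = -3*x^2 + 6*x*y*z + 8*z
(∇×B)₃ = ∂B₂/∂x − ∂B₁/∂y = -3*x*z^2 - 6*x
∇×B = (-6*y - 3*z^2 - 5, -3*x^2 + 6*x*y*z + 8*z, -3*x*z^2 - 6*x)
At (-3, -3, 2): (1, 97, 54).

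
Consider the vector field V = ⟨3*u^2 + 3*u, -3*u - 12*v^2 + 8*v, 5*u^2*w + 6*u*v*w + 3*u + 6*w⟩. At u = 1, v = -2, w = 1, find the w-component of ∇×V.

(∇×V)_3 = ∂V₂/∂u − ∂V₁/∂v
= -3 − (0)
= -3
At (1, -2, 1): -3.

-3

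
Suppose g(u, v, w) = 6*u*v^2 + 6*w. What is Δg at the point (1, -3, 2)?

∂²g/∂u² = 0
∂²g/∂v² = 12*u
∂²g/∂w² = 0
∇²g = 12*u
At (1, -3, 2): 12.

12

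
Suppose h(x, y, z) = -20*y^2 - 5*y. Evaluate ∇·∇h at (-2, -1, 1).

-40

∂²h/∂x² = 0
∂²h/∂y² = -40
∂²h/∂z² = 0
∇²h = -40
At (-2, -1, 1): -40.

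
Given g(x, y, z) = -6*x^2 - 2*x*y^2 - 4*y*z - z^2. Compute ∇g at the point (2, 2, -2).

(-32, -8, -4)

∂g/∂x = -12*x - 2*y^2
∂g/∂y = -4*x*y - 4*z
∂g/∂z = -4*y - 2*z
∇g = (-12*x - 2*y^2, -4*x*y - 4*z, -4*y - 2*z)
At (2, 2, -2): (-32, -8, -4).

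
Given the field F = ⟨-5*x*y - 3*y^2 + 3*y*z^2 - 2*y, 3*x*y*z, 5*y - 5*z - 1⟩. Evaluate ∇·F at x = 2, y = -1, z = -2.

∂F₁/∂x = -5*y
∂F₂/∂y = 3*x*z
∂F₃/∂z = -5
∇·F = 3*x*z - 5*y - 5
At (2, -1, -2): -12.

-12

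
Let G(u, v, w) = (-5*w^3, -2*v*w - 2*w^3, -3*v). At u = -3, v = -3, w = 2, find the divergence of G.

-4

∂G₁/∂u = 0
∂G₂/∂v = -2*w
∂G₃/∂w = 0
∇·G = -2*w
At (-3, -3, 2): -4.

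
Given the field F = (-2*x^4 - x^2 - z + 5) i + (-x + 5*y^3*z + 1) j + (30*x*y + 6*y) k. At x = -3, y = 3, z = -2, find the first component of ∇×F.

-219

(∇×F)_1 = ∂F₃/∂y − ∂F₂/∂z
= 30*x + 6 − (5*y^3)
= 30*x - 5*y^3 + 6
At (-3, 3, -2): -219.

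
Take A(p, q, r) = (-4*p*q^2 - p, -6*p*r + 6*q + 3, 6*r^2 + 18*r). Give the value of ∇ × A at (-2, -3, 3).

(-12, 0, 30)

(∇×A)₁ = ∂A₃/∂q − ∂A₂/∂r = 6*p
(∇×A)₂ = ∂A₁/∂r − ∂A₃/∂p = 0
(∇×A)₃ = ∂A₂/∂p − ∂A₁/∂q = 8*p*q - 6*r
∇×A = (6*p, 0, 8*p*q - 6*r)
At (-2, -3, 3): (-12, 0, 30).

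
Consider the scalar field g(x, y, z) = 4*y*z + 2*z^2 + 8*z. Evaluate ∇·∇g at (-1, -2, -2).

4

∂²g/∂x² = 0
∂²g/∂y² = 0
∂²g/∂z² = 4
∇²g = 4
At (-1, -2, -2): 4.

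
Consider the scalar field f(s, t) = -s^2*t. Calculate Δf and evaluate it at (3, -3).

∂²f/∂s² = -2*t
∂²f/∂t² = 0
∇²f = -2*t
At (3, -3): 6.

6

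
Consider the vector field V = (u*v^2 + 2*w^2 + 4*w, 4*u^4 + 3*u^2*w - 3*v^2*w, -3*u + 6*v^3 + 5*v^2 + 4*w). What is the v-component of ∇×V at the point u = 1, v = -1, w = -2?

(∇×V)_2 = ∂V₁/∂w − ∂V₃/∂u
= 4*w + 4 − (-3)
= 4*w + 7
At (1, -1, -2): -1.

-1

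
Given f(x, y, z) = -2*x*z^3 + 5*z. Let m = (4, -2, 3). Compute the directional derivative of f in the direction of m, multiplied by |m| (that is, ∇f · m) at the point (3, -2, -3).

-255

∂f/∂x = -2*z^3
∂f/∂y = 0
∂f/∂z = -6*x*z^2 + 5
∇f at (3, -2, -3) = (54, 0, -157)
∇f · m = (54)(4) + (0)(-2) + (-157)(3) = -255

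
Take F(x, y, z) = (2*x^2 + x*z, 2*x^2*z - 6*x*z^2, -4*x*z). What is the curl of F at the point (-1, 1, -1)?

(∇×F)₁ = ∂F₃/∂y − ∂F₂/∂z = -2*x^2 + 12*x*z
(∇×F)₂ = ∂F₁/∂z − ∂F₃/∂x = x + 4*z
(∇×F)₃ = ∂F₂/∂x − ∂F₁/∂y = 4*x*z - 6*z^2
∇×F = (-2*x^2 + 12*x*z, x + 4*z, 4*x*z - 6*z^2)
At (-1, 1, -1): (10, -5, -2).

(10, -5, -2)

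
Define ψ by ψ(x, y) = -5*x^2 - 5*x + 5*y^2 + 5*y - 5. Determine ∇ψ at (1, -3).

(-15, -25)

∂ψ/∂x = -10*x - 5
∂ψ/∂y = 10*y + 5
∇ψ = (-10*x - 5, 10*y + 5)
At (1, -3): (-15, -25).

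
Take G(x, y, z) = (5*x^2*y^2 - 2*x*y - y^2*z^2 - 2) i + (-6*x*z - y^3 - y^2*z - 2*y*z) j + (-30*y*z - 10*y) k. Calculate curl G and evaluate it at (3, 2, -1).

(46, 8, -164)

(∇×G)₁ = ∂G₃/∂y − ∂G₂/∂z = 6*x + y^2 + 2*y - 30*z - 10
(∇×G)₂ = ∂G₁/∂z − ∂G₃/∂x = -2*y^2*z
(∇×G)₃ = ∂G₂/∂x − ∂G₁/∂y = -10*x^2*y + 2*x + 2*y*z^2 - 6*z
∇×G = (6*x + y^2 + 2*y - 30*z - 10, -2*y^2*z, -10*x^2*y + 2*x + 2*y*z^2 - 6*z)
At (3, 2, -1): (46, 8, -164).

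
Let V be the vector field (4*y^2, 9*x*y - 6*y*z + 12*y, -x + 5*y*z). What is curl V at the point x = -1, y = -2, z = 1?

(∇×V)₁ = ∂V₃/∂y − ∂V₂/∂z = 6*y + 5*z
(∇×V)₂ = ∂V₁/∂z − ∂V₃/∂x = 1
(∇×V)₃ = ∂V₂/∂x − ∂V₁/∂y = y
∇×V = (6*y + 5*z, 1, y)
At (-1, -2, 1): (-7, 1, -2).

(-7, 1, -2)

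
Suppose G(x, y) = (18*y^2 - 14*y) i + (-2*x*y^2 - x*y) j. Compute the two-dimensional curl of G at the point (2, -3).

107

∂G₂/∂x = -2*y^2 - y
∂G₁/∂y = 36*y - 14
Scalar curl = -2*y^2 - 37*y + 14
At (2, -3): 107.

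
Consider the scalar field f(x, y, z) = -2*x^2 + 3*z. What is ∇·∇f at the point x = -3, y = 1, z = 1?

∂²f/∂x² = -4
∂²f/∂y² = 0
∂²f/∂z² = 0
∇²f = -4
At (-3, 1, 1): -4.

-4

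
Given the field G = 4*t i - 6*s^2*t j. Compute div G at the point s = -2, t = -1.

-24

∂G₁/∂s = 0
∂G₂/∂t = -6*s^2
∇·G = -6*s^2
At (-2, -1): -24.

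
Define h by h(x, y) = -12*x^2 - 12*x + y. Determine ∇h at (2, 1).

(-60, 1)

∂h/∂x = -24*x - 12
∂h/∂y = 1
∇h = (-24*x - 12, 1)
At (2, 1): (-60, 1).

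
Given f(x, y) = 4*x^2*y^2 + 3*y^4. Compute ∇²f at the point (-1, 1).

52

∂²f/∂x² = 8*y^2
∂²f/∂y² = 4*(2*x^2 + 9*y^2)
∇²f = 8*x^2 + 44*y^2
At (-1, 1): 52.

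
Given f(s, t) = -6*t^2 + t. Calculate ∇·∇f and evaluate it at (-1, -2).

∂²f/∂s² = 0
∂²f/∂t² = -12
∇²f = -12
At (-1, -2): -12.

-12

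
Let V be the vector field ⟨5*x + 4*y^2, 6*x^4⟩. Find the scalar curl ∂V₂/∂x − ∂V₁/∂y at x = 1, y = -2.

40

∂V₂/∂x = 24*x^3
∂V₁/∂y = 8*y
Scalar curl = 24*x^3 - 8*y
At (1, -2): 40.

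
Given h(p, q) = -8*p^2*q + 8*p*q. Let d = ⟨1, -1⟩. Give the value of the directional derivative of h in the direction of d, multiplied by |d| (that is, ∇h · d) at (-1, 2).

∂h/∂p = -16*p*q + 8*q
∂h/∂q = -8*p^2 + 8*p
∇h at (-1, 2) = (48, -16)
∇h · d = (48)(1) + (-16)(-1) = 64

64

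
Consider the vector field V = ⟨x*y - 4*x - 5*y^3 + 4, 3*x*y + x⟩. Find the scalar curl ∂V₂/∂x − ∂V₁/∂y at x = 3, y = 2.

64

∂V₂/∂x = 3*y + 1
∂V₁/∂y = x - 15*y^2
Scalar curl = -x + 15*y^2 + 3*y + 1
At (3, 2): 64.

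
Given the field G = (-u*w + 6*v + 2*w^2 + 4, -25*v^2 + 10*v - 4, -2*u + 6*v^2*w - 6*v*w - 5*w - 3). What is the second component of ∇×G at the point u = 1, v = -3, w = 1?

5

(∇×G)_2 = ∂G₁/∂w − ∂G₃/∂u
= -u + 4*w − (-2)
= -u + 4*w + 2
At (1, -3, 1): 5.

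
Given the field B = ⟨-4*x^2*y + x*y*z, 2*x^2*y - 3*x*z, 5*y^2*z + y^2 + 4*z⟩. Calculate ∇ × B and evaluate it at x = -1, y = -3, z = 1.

(∇×B)₁ = ∂B₃/∂y − ∂B₂/∂z = 3*x + 10*y*z + 2*y
(∇×B)₂ = ∂B₁/∂z − ∂B₃/∂x = x*y
(∇×B)₃ = ∂B₂/∂x − ∂B₁/∂y = 4*x^2 + 4*x*y - x*z - 3*z
∇×B = (3*x + 10*y*z + 2*y, x*y, 4*x^2 + 4*x*y - x*z - 3*z)
At (-1, -3, 1): (-39, 3, 14).

(-39, 3, 14)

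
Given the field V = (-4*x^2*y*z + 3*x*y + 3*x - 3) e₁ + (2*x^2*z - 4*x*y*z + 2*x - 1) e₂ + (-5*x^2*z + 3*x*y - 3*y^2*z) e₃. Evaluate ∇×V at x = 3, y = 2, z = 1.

(∇×V)₁ = ∂V₃/∂y − ∂V₂/∂z = -2*x^2 + 4*x*y + 3*x - 6*y*z
(∇×V)₂ = ∂V₁/∂z − ∂V₃/∂x = -4*x^2*y + 10*x*z - 3*y
(∇×V)₃ = ∂V₂/∂x − ∂V₁/∂y = 4*x^2*z + 4*x*z - 3*x - 4*y*z + 2
∇×V = (-2*x^2 + 4*x*y + 3*x - 6*y*z, -4*x^2*y + 10*x*z - 3*y, 4*x^2*z + 4*x*z - 3*x - 4*y*z + 2)
At (3, 2, 1): (3, -48, 33).

(3, -48, 33)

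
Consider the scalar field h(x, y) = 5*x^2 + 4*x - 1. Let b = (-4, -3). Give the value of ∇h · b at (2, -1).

-96

∂h/∂x = 10*x + 4
∂h/∂y = 0
∇h at (2, -1) = (24, 0)
∇h · b = (24)(-4) + (0)(-3) = -96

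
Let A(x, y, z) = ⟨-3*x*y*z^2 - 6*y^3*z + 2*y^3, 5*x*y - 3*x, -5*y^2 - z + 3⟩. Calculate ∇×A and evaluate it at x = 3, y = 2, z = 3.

(∇×A)₁ = ∂A₃/∂y − ∂A₂/∂z = -10*y
(∇×A)₂ = ∂A₁/∂z − ∂A₃/∂x = -6*x*y*z - 6*y^3
(∇×A)₃ = ∂A₂/∂x − ∂A₁/∂y = 3*x*z^2 + 18*y^2*z - 6*y^2 + 5*y - 3
∇×A = (-10*y, -6*x*y*z - 6*y^3, 3*x*z^2 + 18*y^2*z - 6*y^2 + 5*y - 3)
At (3, 2, 3): (-20, -156, 280).

(-20, -156, 280)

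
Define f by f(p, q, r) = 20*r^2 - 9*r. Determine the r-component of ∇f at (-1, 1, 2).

71

(∇f)_3 = ∂f/∂r = 40*r - 9
At (-1, 1, 2): 71.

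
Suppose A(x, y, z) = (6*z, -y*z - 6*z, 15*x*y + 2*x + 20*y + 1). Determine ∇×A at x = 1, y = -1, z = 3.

(40, 19, 0)

(∇×A)₁ = ∂A₃/∂y − ∂A₂/∂z = 15*x + y + 26
(∇×A)₂ = ∂A₁/∂z − ∂A₃/∂x = -15*y + 4
(∇×A)₃ = ∂A₂/∂x − ∂A₁/∂y = 0
∇×A = (15*x + y + 26, -15*y + 4, 0)
At (1, -1, 3): (40, 19, 0).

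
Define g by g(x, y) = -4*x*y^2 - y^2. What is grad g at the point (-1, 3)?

(-36, 18)

∂g/∂x = -4*y^2
∂g/∂y = -8*x*y - 2*y
∇g = (-4*y^2, -8*x*y - 2*y)
At (-1, 3): (-36, 18).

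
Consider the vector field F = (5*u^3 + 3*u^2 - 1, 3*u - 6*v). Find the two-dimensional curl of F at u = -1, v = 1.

3

∂F₂/∂u = 3
∂F₁/∂v = 0
Scalar curl = 3
At (-1, 1): 3.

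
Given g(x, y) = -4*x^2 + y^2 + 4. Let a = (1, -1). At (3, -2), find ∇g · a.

-20

∂g/∂x = -8*x
∂g/∂y = 2*y
∇g at (3, -2) = (-24, -4)
∇g · a = (-24)(1) + (-4)(-1) = -20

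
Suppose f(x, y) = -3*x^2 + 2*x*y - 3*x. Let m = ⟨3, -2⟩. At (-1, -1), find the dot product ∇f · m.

7

∂f/∂x = -6*x + 2*y - 3
∂f/∂y = 2*x
∇f at (-1, -1) = (1, -2)
∇f · m = (1)(3) + (-2)(-2) = 7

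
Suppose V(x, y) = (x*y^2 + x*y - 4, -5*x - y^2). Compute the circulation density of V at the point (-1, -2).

∂V₂/∂x = -5
∂V₁/∂y = 2*x*y + x
Scalar curl = -2*x*y - x - 5
At (-1, -2): -8.

-8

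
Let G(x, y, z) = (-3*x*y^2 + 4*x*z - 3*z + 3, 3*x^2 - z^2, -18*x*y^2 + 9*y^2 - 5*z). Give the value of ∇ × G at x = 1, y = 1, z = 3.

(∇×G)₁ = ∂G₃/∂y − ∂G₂/∂z = -36*x*y + 18*y + 2*z
(∇×G)₂ = ∂G₁/∂z − ∂G₃/∂x = 4*x + 18*y^2 - 3
(∇×G)₃ = ∂G₂/∂x − ∂G₁/∂y = 6*x*y + 6*x
∇×G = (-36*x*y + 18*y + 2*z, 4*x + 18*y^2 - 3, 6*x*y + 6*x)
At (1, 1, 3): (-12, 19, 12).

(-12, 19, 12)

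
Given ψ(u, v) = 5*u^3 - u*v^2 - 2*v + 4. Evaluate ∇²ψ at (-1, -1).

-28

∂²ψ/∂u² = 30*u
∂²ψ/∂v² = -2*u
∇²ψ = 28*u
At (-1, -1): -28.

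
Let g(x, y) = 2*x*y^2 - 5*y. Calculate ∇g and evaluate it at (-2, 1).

∂g/∂x = 2*y^2
∂g/∂y = 4*x*y - 5
∇g = (2*y^2, 4*x*y - 5)
At (-2, 1): (2, -13).

(2, -13)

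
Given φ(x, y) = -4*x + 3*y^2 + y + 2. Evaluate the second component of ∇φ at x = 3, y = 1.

7

(∇φ)_2 = ∂φ/∂y = 6*y + 1
At (3, 1): 7.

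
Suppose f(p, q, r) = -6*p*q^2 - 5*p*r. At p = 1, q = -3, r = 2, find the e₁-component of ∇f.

(∇f)_1 = ∂f/∂p = -6*q^2 - 5*r
At (1, -3, 2): -64.

-64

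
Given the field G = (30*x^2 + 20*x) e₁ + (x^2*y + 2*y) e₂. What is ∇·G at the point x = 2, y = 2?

∂G₁/∂x = 60*x + 20
∂G₂/∂y = x^2 + 2
∇·G = x^2 + 60*x + 22
At (2, 2): 146.

146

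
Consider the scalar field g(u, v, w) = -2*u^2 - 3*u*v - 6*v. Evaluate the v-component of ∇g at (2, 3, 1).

(∇g)_2 = ∂g/∂v = -3*u - 6
At (2, 3, 1): -12.

-12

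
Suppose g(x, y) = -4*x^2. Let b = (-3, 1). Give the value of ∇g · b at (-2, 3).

-48

∂g/∂x = -8*x
∂g/∂y = 0
∇g at (-2, 3) = (16, 0)
∇g · b = (16)(-3) + (0)(1) = -48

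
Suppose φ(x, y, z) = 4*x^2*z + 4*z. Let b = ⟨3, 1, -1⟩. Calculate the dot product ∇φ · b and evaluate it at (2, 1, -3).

-164

∂φ/∂x = 8*x*z
∂φ/∂y = 0
∂φ/∂z = 4*x^2 + 4
∇φ at (2, 1, -3) = (-48, 0, 20)
∇φ · b = (-48)(3) + (0)(1) + (20)(-1) = -164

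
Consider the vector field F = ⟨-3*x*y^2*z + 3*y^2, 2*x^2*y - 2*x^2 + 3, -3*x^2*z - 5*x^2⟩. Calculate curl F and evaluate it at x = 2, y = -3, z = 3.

(∇×F)₁ = ∂F₃/∂y − ∂F₂/∂z = 0
(∇×F)₂ = ∂F₁/∂z − ∂F₃/∂x = -3*x*y^2 + 6*x*z + 10*x
(∇×F)₃ = ∂F₂/∂x − ∂F₁/∂y = 6*x*y*z + 4*x*y - 4*x - 6*y
∇×F = (0, -3*x*y^2 + 6*x*z + 10*x, 6*x*y*z + 4*x*y - 4*x - 6*y)
At (2, -3, 3): (0, 2, -122).

(0, 2, -122)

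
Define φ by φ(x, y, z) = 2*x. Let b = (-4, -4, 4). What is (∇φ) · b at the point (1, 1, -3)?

-8

∂φ/∂x = 2
∂φ/∂y = 0
∂φ/∂z = 0
∇φ at (1, 1, -3) = (2, 0, 0)
∇φ · b = (2)(-4) + (0)(-4) + (0)(4) = -8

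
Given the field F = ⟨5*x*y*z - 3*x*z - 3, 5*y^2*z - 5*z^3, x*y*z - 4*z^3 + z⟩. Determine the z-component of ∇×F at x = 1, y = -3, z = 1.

(∇×F)_3 = ∂F₂/∂x − ∂F₁/∂y
= 0 − (5*x*z)
= -5*x*z
At (1, -3, 1): -5.

-5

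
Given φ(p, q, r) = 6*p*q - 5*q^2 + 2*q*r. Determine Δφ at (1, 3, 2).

-10

∂²φ/∂p² = 0
∂²φ/∂q² = -10
∂²φ/∂r² = 0
∇²φ = -10
At (1, 3, 2): -10.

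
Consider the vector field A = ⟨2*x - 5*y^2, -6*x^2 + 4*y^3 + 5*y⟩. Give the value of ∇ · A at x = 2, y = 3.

∂A₁/∂x = 2
∂A₂/∂y = 12*y^2 + 5
∇·A = 12*y^2 + 7
At (2, 3): 115.

115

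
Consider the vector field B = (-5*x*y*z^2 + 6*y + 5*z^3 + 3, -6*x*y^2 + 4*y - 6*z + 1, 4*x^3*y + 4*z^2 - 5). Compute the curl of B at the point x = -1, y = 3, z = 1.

(2, 9, -65)

(∇×B)₁ = ∂B₃/∂y − ∂B₂/∂z = 4*x^3 + 6
(∇×B)₂ = ∂B₁/∂z − ∂B₃/∂x = -12*x^2*y - 10*x*y*z + 15*z^2
(∇×B)₃ = ∂B₂/∂x − ∂B₁/∂y = 5*x*z^2 - 6*y^2 - 6
∇×B = (4*x^3 + 6, -12*x^2*y - 10*x*y*z + 15*z^2, 5*x*z^2 - 6*y^2 - 6)
At (-1, 3, 1): (2, 9, -65).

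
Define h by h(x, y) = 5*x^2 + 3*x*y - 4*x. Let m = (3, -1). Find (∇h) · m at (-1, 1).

∂h/∂x = 10*x + 3*y - 4
∂h/∂y = 3*x
∇h at (-1, 1) = (-11, -3)
∇h · m = (-11)(3) + (-3)(-1) = -30

-30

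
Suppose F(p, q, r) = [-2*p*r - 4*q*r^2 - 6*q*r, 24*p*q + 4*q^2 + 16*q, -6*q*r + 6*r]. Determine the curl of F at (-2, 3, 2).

(∇×F)₁ = ∂F₃/∂q − ∂F₂/∂r = -6*r
(∇×F)₂ = ∂F₁/∂r − ∂F₃/∂p = -2*p - 8*q*r - 6*q
(∇×F)₃ = ∂F₂/∂p − ∂F₁/∂q = 24*q + 4*r^2 + 6*r
∇×F = (-6*r, -2*p - 8*q*r - 6*q, 24*q + 4*r^2 + 6*r)
At (-2, 3, 2): (-12, -62, 100).

(-12, -62, 100)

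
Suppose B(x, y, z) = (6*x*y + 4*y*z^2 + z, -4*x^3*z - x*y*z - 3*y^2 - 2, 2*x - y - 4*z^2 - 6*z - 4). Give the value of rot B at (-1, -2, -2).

(-3, 31, 10)

(∇×B)₁ = ∂B₃/∂y − ∂B₂/∂z = 4*x^3 + x*y - 1
(∇×B)₂ = ∂B₁/∂z − ∂B₃/∂x = 8*y*z - 1
(∇×B)₃ = ∂B₂/∂x − ∂B₁/∂y = -12*x^2*z - 6*x - y*z - 4*z^2
∇×B = (4*x^3 + x*y - 1, 8*y*z - 1, -12*x^2*z - 6*x - y*z - 4*z^2)
At (-1, -2, -2): (-3, 31, 10).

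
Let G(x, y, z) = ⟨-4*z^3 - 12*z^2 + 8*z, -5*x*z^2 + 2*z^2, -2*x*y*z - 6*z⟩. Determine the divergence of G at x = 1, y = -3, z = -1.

0

∂G₁/∂x = 0
∂G₂/∂y = 0
∂G₃/∂z = -2*x*y - 6
∇·G = -2*x*y - 6
At (1, -3, -1): 0.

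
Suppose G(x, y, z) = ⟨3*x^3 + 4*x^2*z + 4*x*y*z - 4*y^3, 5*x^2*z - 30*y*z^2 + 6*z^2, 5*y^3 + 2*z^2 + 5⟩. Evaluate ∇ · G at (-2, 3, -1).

∂G₁/∂x = 9*x^2 + 8*x*z + 4*y*z
∂G₂/∂y = -30*z^2
∂G₃/∂z = 4*z
∇·G = 9*x^2 + 8*x*z + 4*y*z - 30*z^2 + 4*z
At (-2, 3, -1): 6.

6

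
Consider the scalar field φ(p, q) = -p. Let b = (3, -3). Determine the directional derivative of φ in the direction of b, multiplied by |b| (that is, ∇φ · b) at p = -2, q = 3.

∂φ/∂p = -1
∂φ/∂q = 0
∇φ at (-2, 3) = (-1, 0)
∇φ · b = (-1)(3) + (0)(-3) = -3

-3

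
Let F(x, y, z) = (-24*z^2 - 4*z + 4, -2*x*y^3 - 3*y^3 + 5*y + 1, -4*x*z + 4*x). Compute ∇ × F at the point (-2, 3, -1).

(∇×F)₁ = ∂F₃/∂y − ∂F₂/∂z = 0
(∇×F)₂ = ∂F₁/∂z − ∂F₃/∂x = -44*z - 8
(∇×F)₃ = ∂F₂/∂x − ∂F₁/∂y = -2*y^3
∇×F = (0, -44*z - 8, -2*y^3)
At (-2, 3, -1): (0, 36, -54).

(0, 36, -54)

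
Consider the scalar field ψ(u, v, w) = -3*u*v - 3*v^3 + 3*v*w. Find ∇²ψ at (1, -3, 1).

54

∂²ψ/∂u² = 0
∂²ψ/∂v² = -18*v
∂²ψ/∂w² = 0
∇²ψ = -18*v
At (1, -3, 1): 54.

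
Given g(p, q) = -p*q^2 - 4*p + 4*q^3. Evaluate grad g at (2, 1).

(-5, 8)

∂g/∂p = -q^2 - 4
∂g/∂q = -2*p*q + 12*q^2
∇g = (-q^2 - 4, -2*p*q + 12*q^2)
At (2, 1): (-5, 8).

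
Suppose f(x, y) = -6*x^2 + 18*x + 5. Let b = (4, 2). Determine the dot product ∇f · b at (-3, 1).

216

∂f/∂x = -12*x + 18
∂f/∂y = 0
∇f at (-3, 1) = (54, 0)
∇f · b = (54)(4) + (0)(2) = 216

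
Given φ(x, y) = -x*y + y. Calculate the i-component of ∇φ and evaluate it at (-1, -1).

(∇φ)_1 = ∂φ/∂x = -y
At (-1, -1): 1.

1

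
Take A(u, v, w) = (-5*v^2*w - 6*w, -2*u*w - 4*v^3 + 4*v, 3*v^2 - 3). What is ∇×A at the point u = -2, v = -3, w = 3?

(-22, -51, -96)

(∇×A)₁ = ∂A₃/∂v − ∂A₂/∂w = 2*u + 6*v
(∇×A)₂ = ∂A₁/∂w − ∂A₃/∂u = -5*v^2 - 6
(∇×A)₃ = ∂A₂/∂u − ∂A₁/∂v = 10*v*w - 2*w
∇×A = (2*u + 6*v, -5*v^2 - 6, 10*v*w - 2*w)
At (-2, -3, 3): (-22, -51, -96).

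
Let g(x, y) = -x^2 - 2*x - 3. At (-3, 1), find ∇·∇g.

∂²g/∂x² = -2
∂²g/∂y² = 0
∇²g = -2
At (-3, 1): -2.

-2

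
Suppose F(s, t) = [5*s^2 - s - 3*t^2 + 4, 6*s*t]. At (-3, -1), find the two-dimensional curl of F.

∂F₂/∂s = 6*t
∂F₁/∂t = -6*t
Scalar curl = 12*t
At (-3, -1): -12.

-12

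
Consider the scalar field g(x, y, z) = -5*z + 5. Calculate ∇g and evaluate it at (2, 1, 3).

∂g/∂x = 0
∂g/∂y = 0
∂g/∂z = -5
∇g = (0, 0, -5)
At (2, 1, 3): (0, 0, -5).

(0, 0, -5)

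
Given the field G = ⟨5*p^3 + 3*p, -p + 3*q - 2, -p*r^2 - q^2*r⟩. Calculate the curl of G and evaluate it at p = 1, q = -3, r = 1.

(6, 1, -1)

(∇×G)₁ = ∂G₃/∂q − ∂G₂/∂r = -2*q*r
(∇×G)₂ = ∂G₁/∂r − ∂G₃/∂p = r^2
(∇×G)₃ = ∂G₂/∂p − ∂G₁/∂q = -1
∇×G = (-2*q*r, r^2, -1)
At (1, -3, 1): (6, 1, -1).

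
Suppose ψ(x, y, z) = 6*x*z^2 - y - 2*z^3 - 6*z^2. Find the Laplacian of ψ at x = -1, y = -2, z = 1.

-36

∂²ψ/∂x² = 0
∂²ψ/∂y² = 0
∂²ψ/∂z² = 12*(x - z - 1)
∇²ψ = 12*x - 12*z - 12
At (-1, -2, 1): -36.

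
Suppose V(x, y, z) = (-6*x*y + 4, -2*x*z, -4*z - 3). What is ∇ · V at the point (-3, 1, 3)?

∂V₁/∂x = -6*y
∂V₂/∂y = 0
∂V₃/∂z = -4
∇·V = -6*y - 4
At (-3, 1, 3): -10.

-10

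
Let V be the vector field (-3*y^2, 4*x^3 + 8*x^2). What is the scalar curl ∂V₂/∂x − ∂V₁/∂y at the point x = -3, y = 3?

∂V₂/∂x = 12*x^2 + 16*x
∂V₁/∂y = -6*y
Scalar curl = 12*x^2 + 16*x + 6*y
At (-3, 3): 78.

78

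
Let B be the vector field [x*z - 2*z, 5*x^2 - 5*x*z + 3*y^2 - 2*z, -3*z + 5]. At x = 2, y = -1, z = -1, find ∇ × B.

(12, 0, 25)

(∇×B)₁ = ∂B₃/∂y − ∂B₂/∂z = 5*x + 2
(∇×B)₂ = ∂B₁/∂z − ∂B₃/∂x = x - 2
(∇×B)₃ = ∂B₂/∂x − ∂B₁/∂y = 10*x - 5*z
∇×B = (5*x + 2, x - 2, 10*x - 5*z)
At (2, -1, -1): (12, 0, 25).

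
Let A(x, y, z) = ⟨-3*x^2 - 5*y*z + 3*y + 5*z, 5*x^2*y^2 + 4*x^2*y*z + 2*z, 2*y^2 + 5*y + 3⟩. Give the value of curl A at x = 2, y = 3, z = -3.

(-33, -10, 18)

(∇×A)₁ = ∂A₃/∂y − ∂A₂/∂z = -4*x^2*y + 4*y + 3
(∇×A)₂ = ∂A₁/∂z − ∂A₃/∂x = -5*y + 5
(∇×A)₃ = ∂A₂/∂x − ∂A₁/∂y = 10*x*y^2 + 8*x*y*z + 5*z - 3
∇×A = (-4*x^2*y + 4*y + 3, -5*y + 5, 10*x*y^2 + 8*x*y*z + 5*z - 3)
At (2, 3, -3): (-33, -10, 18).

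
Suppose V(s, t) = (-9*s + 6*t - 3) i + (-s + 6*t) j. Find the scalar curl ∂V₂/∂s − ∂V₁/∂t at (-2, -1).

∂V₂/∂s = -1
∂V₁/∂t = 6
Scalar curl = -7
At (-2, -1): -7.

-7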